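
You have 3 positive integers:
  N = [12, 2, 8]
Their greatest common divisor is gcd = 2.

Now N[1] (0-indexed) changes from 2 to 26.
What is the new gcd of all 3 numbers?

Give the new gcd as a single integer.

Answer: 2

Derivation:
Numbers: [12, 2, 8], gcd = 2
Change: index 1, 2 -> 26
gcd of the OTHER numbers (without index 1): gcd([12, 8]) = 4
New gcd = gcd(g_others, new_val) = gcd(4, 26) = 2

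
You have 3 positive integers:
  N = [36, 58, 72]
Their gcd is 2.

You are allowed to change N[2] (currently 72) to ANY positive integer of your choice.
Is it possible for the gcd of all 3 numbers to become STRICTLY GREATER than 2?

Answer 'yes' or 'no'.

Current gcd = 2
gcd of all OTHER numbers (without N[2]=72): gcd([36, 58]) = 2
The new gcd after any change is gcd(2, new_value).
This can be at most 2.
Since 2 = old gcd 2, the gcd can only stay the same or decrease.

Answer: no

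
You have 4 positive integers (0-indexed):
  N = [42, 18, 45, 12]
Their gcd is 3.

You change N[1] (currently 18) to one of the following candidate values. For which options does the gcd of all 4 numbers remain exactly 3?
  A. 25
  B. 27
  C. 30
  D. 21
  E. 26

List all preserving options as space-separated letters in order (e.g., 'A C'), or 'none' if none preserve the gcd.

Answer: B C D

Derivation:
Old gcd = 3; gcd of others (without N[1]) = 3
New gcd for candidate v: gcd(3, v). Preserves old gcd iff gcd(3, v) = 3.
  Option A: v=25, gcd(3,25)=1 -> changes
  Option B: v=27, gcd(3,27)=3 -> preserves
  Option C: v=30, gcd(3,30)=3 -> preserves
  Option D: v=21, gcd(3,21)=3 -> preserves
  Option E: v=26, gcd(3,26)=1 -> changes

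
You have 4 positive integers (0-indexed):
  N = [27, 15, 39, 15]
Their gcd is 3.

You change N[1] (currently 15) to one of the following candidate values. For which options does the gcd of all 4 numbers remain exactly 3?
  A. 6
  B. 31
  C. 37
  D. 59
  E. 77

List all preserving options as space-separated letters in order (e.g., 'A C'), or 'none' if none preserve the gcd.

Answer: A

Derivation:
Old gcd = 3; gcd of others (without N[1]) = 3
New gcd for candidate v: gcd(3, v). Preserves old gcd iff gcd(3, v) = 3.
  Option A: v=6, gcd(3,6)=3 -> preserves
  Option B: v=31, gcd(3,31)=1 -> changes
  Option C: v=37, gcd(3,37)=1 -> changes
  Option D: v=59, gcd(3,59)=1 -> changes
  Option E: v=77, gcd(3,77)=1 -> changes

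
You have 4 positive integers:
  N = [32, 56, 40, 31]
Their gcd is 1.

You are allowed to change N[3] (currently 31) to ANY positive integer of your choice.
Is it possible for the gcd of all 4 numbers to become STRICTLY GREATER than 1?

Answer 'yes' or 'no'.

Current gcd = 1
gcd of all OTHER numbers (without N[3]=31): gcd([32, 56, 40]) = 8
The new gcd after any change is gcd(8, new_value).
This can be at most 8.
Since 8 > old gcd 1, the gcd CAN increase (e.g., set N[3] = 8).

Answer: yes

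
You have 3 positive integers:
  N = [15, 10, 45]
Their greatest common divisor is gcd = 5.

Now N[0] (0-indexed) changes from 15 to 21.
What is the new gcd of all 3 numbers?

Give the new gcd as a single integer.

Numbers: [15, 10, 45], gcd = 5
Change: index 0, 15 -> 21
gcd of the OTHER numbers (without index 0): gcd([10, 45]) = 5
New gcd = gcd(g_others, new_val) = gcd(5, 21) = 1

Answer: 1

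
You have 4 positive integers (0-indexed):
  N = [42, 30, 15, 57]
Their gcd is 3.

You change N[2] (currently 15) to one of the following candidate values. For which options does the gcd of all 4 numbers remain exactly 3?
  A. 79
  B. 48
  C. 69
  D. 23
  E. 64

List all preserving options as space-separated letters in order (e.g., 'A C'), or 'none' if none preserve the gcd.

Answer: B C

Derivation:
Old gcd = 3; gcd of others (without N[2]) = 3
New gcd for candidate v: gcd(3, v). Preserves old gcd iff gcd(3, v) = 3.
  Option A: v=79, gcd(3,79)=1 -> changes
  Option B: v=48, gcd(3,48)=3 -> preserves
  Option C: v=69, gcd(3,69)=3 -> preserves
  Option D: v=23, gcd(3,23)=1 -> changes
  Option E: v=64, gcd(3,64)=1 -> changes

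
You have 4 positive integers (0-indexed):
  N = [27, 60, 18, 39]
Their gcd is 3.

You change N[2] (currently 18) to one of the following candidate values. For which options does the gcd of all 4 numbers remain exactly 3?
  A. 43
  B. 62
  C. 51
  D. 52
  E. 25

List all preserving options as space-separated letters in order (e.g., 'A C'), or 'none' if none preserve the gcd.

Answer: C

Derivation:
Old gcd = 3; gcd of others (without N[2]) = 3
New gcd for candidate v: gcd(3, v). Preserves old gcd iff gcd(3, v) = 3.
  Option A: v=43, gcd(3,43)=1 -> changes
  Option B: v=62, gcd(3,62)=1 -> changes
  Option C: v=51, gcd(3,51)=3 -> preserves
  Option D: v=52, gcd(3,52)=1 -> changes
  Option E: v=25, gcd(3,25)=1 -> changes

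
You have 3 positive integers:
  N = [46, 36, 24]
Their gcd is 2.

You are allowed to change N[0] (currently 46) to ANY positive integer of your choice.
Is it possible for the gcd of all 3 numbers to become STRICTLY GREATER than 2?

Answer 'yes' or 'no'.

Answer: yes

Derivation:
Current gcd = 2
gcd of all OTHER numbers (without N[0]=46): gcd([36, 24]) = 12
The new gcd after any change is gcd(12, new_value).
This can be at most 12.
Since 12 > old gcd 2, the gcd CAN increase (e.g., set N[0] = 12).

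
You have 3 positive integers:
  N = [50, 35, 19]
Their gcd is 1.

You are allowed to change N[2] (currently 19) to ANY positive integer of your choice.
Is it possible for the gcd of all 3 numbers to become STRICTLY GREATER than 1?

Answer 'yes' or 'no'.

Answer: yes

Derivation:
Current gcd = 1
gcd of all OTHER numbers (without N[2]=19): gcd([50, 35]) = 5
The new gcd after any change is gcd(5, new_value).
This can be at most 5.
Since 5 > old gcd 1, the gcd CAN increase (e.g., set N[2] = 5).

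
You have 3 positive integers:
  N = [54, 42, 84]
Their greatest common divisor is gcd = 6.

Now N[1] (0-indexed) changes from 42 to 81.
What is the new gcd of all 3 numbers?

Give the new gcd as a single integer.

Numbers: [54, 42, 84], gcd = 6
Change: index 1, 42 -> 81
gcd of the OTHER numbers (without index 1): gcd([54, 84]) = 6
New gcd = gcd(g_others, new_val) = gcd(6, 81) = 3

Answer: 3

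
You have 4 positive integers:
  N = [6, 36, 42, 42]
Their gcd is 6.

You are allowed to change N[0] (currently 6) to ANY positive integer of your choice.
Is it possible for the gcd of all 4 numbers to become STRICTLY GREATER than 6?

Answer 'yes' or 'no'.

Current gcd = 6
gcd of all OTHER numbers (without N[0]=6): gcd([36, 42, 42]) = 6
The new gcd after any change is gcd(6, new_value).
This can be at most 6.
Since 6 = old gcd 6, the gcd can only stay the same or decrease.

Answer: no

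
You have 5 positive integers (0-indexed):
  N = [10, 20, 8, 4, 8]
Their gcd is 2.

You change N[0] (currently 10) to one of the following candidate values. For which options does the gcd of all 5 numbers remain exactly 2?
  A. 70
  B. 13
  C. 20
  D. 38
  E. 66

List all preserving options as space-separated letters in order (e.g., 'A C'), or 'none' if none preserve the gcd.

Answer: A D E

Derivation:
Old gcd = 2; gcd of others (without N[0]) = 4
New gcd for candidate v: gcd(4, v). Preserves old gcd iff gcd(4, v) = 2.
  Option A: v=70, gcd(4,70)=2 -> preserves
  Option B: v=13, gcd(4,13)=1 -> changes
  Option C: v=20, gcd(4,20)=4 -> changes
  Option D: v=38, gcd(4,38)=2 -> preserves
  Option E: v=66, gcd(4,66)=2 -> preserves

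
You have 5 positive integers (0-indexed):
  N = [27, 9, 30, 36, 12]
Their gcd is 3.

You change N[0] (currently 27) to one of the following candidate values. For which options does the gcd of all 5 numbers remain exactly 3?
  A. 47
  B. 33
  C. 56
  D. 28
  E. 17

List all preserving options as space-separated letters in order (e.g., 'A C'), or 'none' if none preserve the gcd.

Answer: B

Derivation:
Old gcd = 3; gcd of others (without N[0]) = 3
New gcd for candidate v: gcd(3, v). Preserves old gcd iff gcd(3, v) = 3.
  Option A: v=47, gcd(3,47)=1 -> changes
  Option B: v=33, gcd(3,33)=3 -> preserves
  Option C: v=56, gcd(3,56)=1 -> changes
  Option D: v=28, gcd(3,28)=1 -> changes
  Option E: v=17, gcd(3,17)=1 -> changes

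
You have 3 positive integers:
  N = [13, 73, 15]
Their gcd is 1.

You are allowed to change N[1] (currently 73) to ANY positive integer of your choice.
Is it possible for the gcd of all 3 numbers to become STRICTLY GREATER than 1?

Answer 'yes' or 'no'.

Current gcd = 1
gcd of all OTHER numbers (without N[1]=73): gcd([13, 15]) = 1
The new gcd after any change is gcd(1, new_value).
This can be at most 1.
Since 1 = old gcd 1, the gcd can only stay the same or decrease.

Answer: no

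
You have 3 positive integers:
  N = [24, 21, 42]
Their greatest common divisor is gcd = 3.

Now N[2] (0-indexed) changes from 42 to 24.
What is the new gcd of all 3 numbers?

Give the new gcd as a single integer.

Numbers: [24, 21, 42], gcd = 3
Change: index 2, 42 -> 24
gcd of the OTHER numbers (without index 2): gcd([24, 21]) = 3
New gcd = gcd(g_others, new_val) = gcd(3, 24) = 3

Answer: 3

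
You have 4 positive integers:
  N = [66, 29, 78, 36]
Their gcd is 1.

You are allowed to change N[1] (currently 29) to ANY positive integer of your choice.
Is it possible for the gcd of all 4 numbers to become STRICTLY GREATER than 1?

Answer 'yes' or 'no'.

Current gcd = 1
gcd of all OTHER numbers (without N[1]=29): gcd([66, 78, 36]) = 6
The new gcd after any change is gcd(6, new_value).
This can be at most 6.
Since 6 > old gcd 1, the gcd CAN increase (e.g., set N[1] = 6).

Answer: yes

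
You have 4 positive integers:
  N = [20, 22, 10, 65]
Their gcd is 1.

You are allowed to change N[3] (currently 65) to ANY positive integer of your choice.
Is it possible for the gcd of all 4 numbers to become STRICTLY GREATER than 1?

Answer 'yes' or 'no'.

Answer: yes

Derivation:
Current gcd = 1
gcd of all OTHER numbers (without N[3]=65): gcd([20, 22, 10]) = 2
The new gcd after any change is gcd(2, new_value).
This can be at most 2.
Since 2 > old gcd 1, the gcd CAN increase (e.g., set N[3] = 2).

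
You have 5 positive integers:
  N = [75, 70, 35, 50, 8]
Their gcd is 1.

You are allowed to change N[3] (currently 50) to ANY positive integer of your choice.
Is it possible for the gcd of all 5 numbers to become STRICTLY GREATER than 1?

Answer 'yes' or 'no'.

Current gcd = 1
gcd of all OTHER numbers (without N[3]=50): gcd([75, 70, 35, 8]) = 1
The new gcd after any change is gcd(1, new_value).
This can be at most 1.
Since 1 = old gcd 1, the gcd can only stay the same or decrease.

Answer: no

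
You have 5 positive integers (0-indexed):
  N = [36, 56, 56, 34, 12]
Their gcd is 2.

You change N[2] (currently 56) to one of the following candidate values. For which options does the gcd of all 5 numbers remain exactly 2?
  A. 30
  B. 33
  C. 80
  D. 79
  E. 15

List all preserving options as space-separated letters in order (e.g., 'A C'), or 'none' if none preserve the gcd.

Old gcd = 2; gcd of others (without N[2]) = 2
New gcd for candidate v: gcd(2, v). Preserves old gcd iff gcd(2, v) = 2.
  Option A: v=30, gcd(2,30)=2 -> preserves
  Option B: v=33, gcd(2,33)=1 -> changes
  Option C: v=80, gcd(2,80)=2 -> preserves
  Option D: v=79, gcd(2,79)=1 -> changes
  Option E: v=15, gcd(2,15)=1 -> changes

Answer: A C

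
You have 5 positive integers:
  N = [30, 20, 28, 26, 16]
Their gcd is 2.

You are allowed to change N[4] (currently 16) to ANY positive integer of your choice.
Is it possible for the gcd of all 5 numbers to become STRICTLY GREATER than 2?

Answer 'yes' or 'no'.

Current gcd = 2
gcd of all OTHER numbers (without N[4]=16): gcd([30, 20, 28, 26]) = 2
The new gcd after any change is gcd(2, new_value).
This can be at most 2.
Since 2 = old gcd 2, the gcd can only stay the same or decrease.

Answer: no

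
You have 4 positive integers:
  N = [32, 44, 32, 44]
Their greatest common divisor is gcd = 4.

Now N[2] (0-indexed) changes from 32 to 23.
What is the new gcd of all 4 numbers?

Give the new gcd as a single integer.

Numbers: [32, 44, 32, 44], gcd = 4
Change: index 2, 32 -> 23
gcd of the OTHER numbers (without index 2): gcd([32, 44, 44]) = 4
New gcd = gcd(g_others, new_val) = gcd(4, 23) = 1

Answer: 1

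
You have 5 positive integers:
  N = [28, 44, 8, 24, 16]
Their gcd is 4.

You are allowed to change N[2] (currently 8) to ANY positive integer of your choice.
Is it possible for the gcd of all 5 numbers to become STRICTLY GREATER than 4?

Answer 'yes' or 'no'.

Answer: no

Derivation:
Current gcd = 4
gcd of all OTHER numbers (without N[2]=8): gcd([28, 44, 24, 16]) = 4
The new gcd after any change is gcd(4, new_value).
This can be at most 4.
Since 4 = old gcd 4, the gcd can only stay the same or decrease.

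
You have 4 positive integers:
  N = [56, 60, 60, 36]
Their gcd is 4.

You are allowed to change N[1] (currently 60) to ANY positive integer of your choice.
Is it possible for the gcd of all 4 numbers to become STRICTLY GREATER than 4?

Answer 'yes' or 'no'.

Answer: no

Derivation:
Current gcd = 4
gcd of all OTHER numbers (without N[1]=60): gcd([56, 60, 36]) = 4
The new gcd after any change is gcd(4, new_value).
This can be at most 4.
Since 4 = old gcd 4, the gcd can only stay the same or decrease.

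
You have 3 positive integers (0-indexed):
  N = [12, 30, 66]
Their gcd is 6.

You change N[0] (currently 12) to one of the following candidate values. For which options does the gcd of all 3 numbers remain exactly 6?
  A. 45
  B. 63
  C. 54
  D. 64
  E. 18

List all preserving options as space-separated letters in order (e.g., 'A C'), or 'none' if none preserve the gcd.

Answer: C E

Derivation:
Old gcd = 6; gcd of others (without N[0]) = 6
New gcd for candidate v: gcd(6, v). Preserves old gcd iff gcd(6, v) = 6.
  Option A: v=45, gcd(6,45)=3 -> changes
  Option B: v=63, gcd(6,63)=3 -> changes
  Option C: v=54, gcd(6,54)=6 -> preserves
  Option D: v=64, gcd(6,64)=2 -> changes
  Option E: v=18, gcd(6,18)=6 -> preserves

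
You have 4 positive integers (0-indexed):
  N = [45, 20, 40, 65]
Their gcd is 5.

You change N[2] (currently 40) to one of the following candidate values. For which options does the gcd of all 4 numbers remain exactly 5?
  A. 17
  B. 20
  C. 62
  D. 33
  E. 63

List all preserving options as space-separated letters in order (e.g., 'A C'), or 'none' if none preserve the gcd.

Answer: B

Derivation:
Old gcd = 5; gcd of others (without N[2]) = 5
New gcd for candidate v: gcd(5, v). Preserves old gcd iff gcd(5, v) = 5.
  Option A: v=17, gcd(5,17)=1 -> changes
  Option B: v=20, gcd(5,20)=5 -> preserves
  Option C: v=62, gcd(5,62)=1 -> changes
  Option D: v=33, gcd(5,33)=1 -> changes
  Option E: v=63, gcd(5,63)=1 -> changes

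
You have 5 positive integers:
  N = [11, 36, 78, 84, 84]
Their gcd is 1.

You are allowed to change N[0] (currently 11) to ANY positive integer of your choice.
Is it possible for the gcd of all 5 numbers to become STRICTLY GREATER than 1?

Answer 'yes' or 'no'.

Current gcd = 1
gcd of all OTHER numbers (without N[0]=11): gcd([36, 78, 84, 84]) = 6
The new gcd after any change is gcd(6, new_value).
This can be at most 6.
Since 6 > old gcd 1, the gcd CAN increase (e.g., set N[0] = 6).

Answer: yes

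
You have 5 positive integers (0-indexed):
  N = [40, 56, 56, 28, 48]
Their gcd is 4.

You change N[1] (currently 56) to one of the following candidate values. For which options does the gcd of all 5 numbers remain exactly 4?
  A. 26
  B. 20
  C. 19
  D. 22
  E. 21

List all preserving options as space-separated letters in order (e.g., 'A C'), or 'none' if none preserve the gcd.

Old gcd = 4; gcd of others (without N[1]) = 4
New gcd for candidate v: gcd(4, v). Preserves old gcd iff gcd(4, v) = 4.
  Option A: v=26, gcd(4,26)=2 -> changes
  Option B: v=20, gcd(4,20)=4 -> preserves
  Option C: v=19, gcd(4,19)=1 -> changes
  Option D: v=22, gcd(4,22)=2 -> changes
  Option E: v=21, gcd(4,21)=1 -> changes

Answer: B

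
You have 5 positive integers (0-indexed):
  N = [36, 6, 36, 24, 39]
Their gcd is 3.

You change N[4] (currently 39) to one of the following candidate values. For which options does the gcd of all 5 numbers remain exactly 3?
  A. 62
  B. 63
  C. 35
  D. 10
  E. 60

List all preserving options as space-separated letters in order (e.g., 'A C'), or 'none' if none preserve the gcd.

Answer: B

Derivation:
Old gcd = 3; gcd of others (without N[4]) = 6
New gcd for candidate v: gcd(6, v). Preserves old gcd iff gcd(6, v) = 3.
  Option A: v=62, gcd(6,62)=2 -> changes
  Option B: v=63, gcd(6,63)=3 -> preserves
  Option C: v=35, gcd(6,35)=1 -> changes
  Option D: v=10, gcd(6,10)=2 -> changes
  Option E: v=60, gcd(6,60)=6 -> changes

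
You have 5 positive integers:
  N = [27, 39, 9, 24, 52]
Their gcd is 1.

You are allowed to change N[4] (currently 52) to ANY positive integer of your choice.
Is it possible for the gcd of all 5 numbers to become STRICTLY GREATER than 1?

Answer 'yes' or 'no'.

Current gcd = 1
gcd of all OTHER numbers (without N[4]=52): gcd([27, 39, 9, 24]) = 3
The new gcd after any change is gcd(3, new_value).
This can be at most 3.
Since 3 > old gcd 1, the gcd CAN increase (e.g., set N[4] = 3).

Answer: yes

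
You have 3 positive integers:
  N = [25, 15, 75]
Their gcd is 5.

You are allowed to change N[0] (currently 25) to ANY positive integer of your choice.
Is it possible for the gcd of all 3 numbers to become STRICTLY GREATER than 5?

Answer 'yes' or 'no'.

Answer: yes

Derivation:
Current gcd = 5
gcd of all OTHER numbers (without N[0]=25): gcd([15, 75]) = 15
The new gcd after any change is gcd(15, new_value).
This can be at most 15.
Since 15 > old gcd 5, the gcd CAN increase (e.g., set N[0] = 15).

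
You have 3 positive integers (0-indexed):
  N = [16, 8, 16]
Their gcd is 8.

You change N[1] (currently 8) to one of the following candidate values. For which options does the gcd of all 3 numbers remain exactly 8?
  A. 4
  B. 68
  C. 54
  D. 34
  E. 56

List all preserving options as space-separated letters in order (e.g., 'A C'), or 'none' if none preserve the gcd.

Answer: E

Derivation:
Old gcd = 8; gcd of others (without N[1]) = 16
New gcd for candidate v: gcd(16, v). Preserves old gcd iff gcd(16, v) = 8.
  Option A: v=4, gcd(16,4)=4 -> changes
  Option B: v=68, gcd(16,68)=4 -> changes
  Option C: v=54, gcd(16,54)=2 -> changes
  Option D: v=34, gcd(16,34)=2 -> changes
  Option E: v=56, gcd(16,56)=8 -> preserves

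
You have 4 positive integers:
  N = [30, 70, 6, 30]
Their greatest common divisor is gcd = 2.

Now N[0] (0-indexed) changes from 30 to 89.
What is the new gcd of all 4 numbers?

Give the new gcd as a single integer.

Answer: 1

Derivation:
Numbers: [30, 70, 6, 30], gcd = 2
Change: index 0, 30 -> 89
gcd of the OTHER numbers (without index 0): gcd([70, 6, 30]) = 2
New gcd = gcd(g_others, new_val) = gcd(2, 89) = 1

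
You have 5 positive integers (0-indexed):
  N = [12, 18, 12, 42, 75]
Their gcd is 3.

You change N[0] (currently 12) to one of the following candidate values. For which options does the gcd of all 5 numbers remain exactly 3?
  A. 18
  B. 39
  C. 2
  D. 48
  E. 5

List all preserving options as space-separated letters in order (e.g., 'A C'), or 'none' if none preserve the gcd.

Old gcd = 3; gcd of others (without N[0]) = 3
New gcd for candidate v: gcd(3, v). Preserves old gcd iff gcd(3, v) = 3.
  Option A: v=18, gcd(3,18)=3 -> preserves
  Option B: v=39, gcd(3,39)=3 -> preserves
  Option C: v=2, gcd(3,2)=1 -> changes
  Option D: v=48, gcd(3,48)=3 -> preserves
  Option E: v=5, gcd(3,5)=1 -> changes

Answer: A B D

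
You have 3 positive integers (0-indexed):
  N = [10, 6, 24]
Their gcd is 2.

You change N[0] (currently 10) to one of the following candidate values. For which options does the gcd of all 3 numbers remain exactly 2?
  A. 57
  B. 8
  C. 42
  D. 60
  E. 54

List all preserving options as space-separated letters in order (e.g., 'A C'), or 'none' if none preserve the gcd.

Answer: B

Derivation:
Old gcd = 2; gcd of others (without N[0]) = 6
New gcd for candidate v: gcd(6, v). Preserves old gcd iff gcd(6, v) = 2.
  Option A: v=57, gcd(6,57)=3 -> changes
  Option B: v=8, gcd(6,8)=2 -> preserves
  Option C: v=42, gcd(6,42)=6 -> changes
  Option D: v=60, gcd(6,60)=6 -> changes
  Option E: v=54, gcd(6,54)=6 -> changes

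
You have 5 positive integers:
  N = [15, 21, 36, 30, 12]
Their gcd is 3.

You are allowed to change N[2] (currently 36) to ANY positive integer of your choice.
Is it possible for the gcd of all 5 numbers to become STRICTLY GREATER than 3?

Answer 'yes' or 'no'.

Current gcd = 3
gcd of all OTHER numbers (without N[2]=36): gcd([15, 21, 30, 12]) = 3
The new gcd after any change is gcd(3, new_value).
This can be at most 3.
Since 3 = old gcd 3, the gcd can only stay the same or decrease.

Answer: no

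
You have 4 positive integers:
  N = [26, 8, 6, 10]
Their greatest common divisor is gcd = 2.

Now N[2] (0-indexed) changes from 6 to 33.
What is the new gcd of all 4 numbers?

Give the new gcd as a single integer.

Numbers: [26, 8, 6, 10], gcd = 2
Change: index 2, 6 -> 33
gcd of the OTHER numbers (without index 2): gcd([26, 8, 10]) = 2
New gcd = gcd(g_others, new_val) = gcd(2, 33) = 1

Answer: 1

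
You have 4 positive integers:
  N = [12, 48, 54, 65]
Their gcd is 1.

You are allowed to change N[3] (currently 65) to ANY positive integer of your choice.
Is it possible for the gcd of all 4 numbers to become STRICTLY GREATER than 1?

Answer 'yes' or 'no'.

Answer: yes

Derivation:
Current gcd = 1
gcd of all OTHER numbers (without N[3]=65): gcd([12, 48, 54]) = 6
The new gcd after any change is gcd(6, new_value).
This can be at most 6.
Since 6 > old gcd 1, the gcd CAN increase (e.g., set N[3] = 6).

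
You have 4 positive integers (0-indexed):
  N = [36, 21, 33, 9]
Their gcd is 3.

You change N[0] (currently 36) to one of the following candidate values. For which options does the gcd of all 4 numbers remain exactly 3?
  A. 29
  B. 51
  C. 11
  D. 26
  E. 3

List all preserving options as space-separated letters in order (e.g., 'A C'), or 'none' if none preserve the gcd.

Old gcd = 3; gcd of others (without N[0]) = 3
New gcd for candidate v: gcd(3, v). Preserves old gcd iff gcd(3, v) = 3.
  Option A: v=29, gcd(3,29)=1 -> changes
  Option B: v=51, gcd(3,51)=3 -> preserves
  Option C: v=11, gcd(3,11)=1 -> changes
  Option D: v=26, gcd(3,26)=1 -> changes
  Option E: v=3, gcd(3,3)=3 -> preserves

Answer: B E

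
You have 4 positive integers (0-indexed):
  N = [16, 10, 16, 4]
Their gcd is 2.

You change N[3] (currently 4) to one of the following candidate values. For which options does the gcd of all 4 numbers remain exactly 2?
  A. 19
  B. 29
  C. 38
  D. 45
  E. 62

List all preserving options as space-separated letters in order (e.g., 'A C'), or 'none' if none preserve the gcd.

Old gcd = 2; gcd of others (without N[3]) = 2
New gcd for candidate v: gcd(2, v). Preserves old gcd iff gcd(2, v) = 2.
  Option A: v=19, gcd(2,19)=1 -> changes
  Option B: v=29, gcd(2,29)=1 -> changes
  Option C: v=38, gcd(2,38)=2 -> preserves
  Option D: v=45, gcd(2,45)=1 -> changes
  Option E: v=62, gcd(2,62)=2 -> preserves

Answer: C E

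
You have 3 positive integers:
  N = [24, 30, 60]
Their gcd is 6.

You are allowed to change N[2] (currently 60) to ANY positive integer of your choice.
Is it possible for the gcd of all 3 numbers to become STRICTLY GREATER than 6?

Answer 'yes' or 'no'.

Current gcd = 6
gcd of all OTHER numbers (without N[2]=60): gcd([24, 30]) = 6
The new gcd after any change is gcd(6, new_value).
This can be at most 6.
Since 6 = old gcd 6, the gcd can only stay the same or decrease.

Answer: no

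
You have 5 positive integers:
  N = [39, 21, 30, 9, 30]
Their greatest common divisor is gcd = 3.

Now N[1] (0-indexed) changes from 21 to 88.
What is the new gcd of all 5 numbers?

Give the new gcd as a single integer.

Numbers: [39, 21, 30, 9, 30], gcd = 3
Change: index 1, 21 -> 88
gcd of the OTHER numbers (without index 1): gcd([39, 30, 9, 30]) = 3
New gcd = gcd(g_others, new_val) = gcd(3, 88) = 1

Answer: 1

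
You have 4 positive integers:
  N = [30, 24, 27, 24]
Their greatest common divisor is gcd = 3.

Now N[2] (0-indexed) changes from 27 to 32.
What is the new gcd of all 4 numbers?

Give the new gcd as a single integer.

Numbers: [30, 24, 27, 24], gcd = 3
Change: index 2, 27 -> 32
gcd of the OTHER numbers (without index 2): gcd([30, 24, 24]) = 6
New gcd = gcd(g_others, new_val) = gcd(6, 32) = 2

Answer: 2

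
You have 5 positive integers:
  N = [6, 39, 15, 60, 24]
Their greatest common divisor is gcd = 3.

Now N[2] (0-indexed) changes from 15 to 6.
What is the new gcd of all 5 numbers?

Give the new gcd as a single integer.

Answer: 3

Derivation:
Numbers: [6, 39, 15, 60, 24], gcd = 3
Change: index 2, 15 -> 6
gcd of the OTHER numbers (without index 2): gcd([6, 39, 60, 24]) = 3
New gcd = gcd(g_others, new_val) = gcd(3, 6) = 3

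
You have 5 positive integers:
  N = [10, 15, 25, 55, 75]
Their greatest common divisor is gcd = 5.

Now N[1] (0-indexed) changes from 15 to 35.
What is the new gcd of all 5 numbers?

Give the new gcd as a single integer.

Answer: 5

Derivation:
Numbers: [10, 15, 25, 55, 75], gcd = 5
Change: index 1, 15 -> 35
gcd of the OTHER numbers (without index 1): gcd([10, 25, 55, 75]) = 5
New gcd = gcd(g_others, new_val) = gcd(5, 35) = 5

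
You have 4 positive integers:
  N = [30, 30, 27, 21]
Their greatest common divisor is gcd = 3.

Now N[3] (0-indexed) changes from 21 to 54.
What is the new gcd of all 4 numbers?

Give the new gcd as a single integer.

Answer: 3

Derivation:
Numbers: [30, 30, 27, 21], gcd = 3
Change: index 3, 21 -> 54
gcd of the OTHER numbers (without index 3): gcd([30, 30, 27]) = 3
New gcd = gcd(g_others, new_val) = gcd(3, 54) = 3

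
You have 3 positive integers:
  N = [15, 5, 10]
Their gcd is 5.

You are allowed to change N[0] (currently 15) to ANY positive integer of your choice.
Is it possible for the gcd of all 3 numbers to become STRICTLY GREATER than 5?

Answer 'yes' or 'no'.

Answer: no

Derivation:
Current gcd = 5
gcd of all OTHER numbers (without N[0]=15): gcd([5, 10]) = 5
The new gcd after any change is gcd(5, new_value).
This can be at most 5.
Since 5 = old gcd 5, the gcd can only stay the same or decrease.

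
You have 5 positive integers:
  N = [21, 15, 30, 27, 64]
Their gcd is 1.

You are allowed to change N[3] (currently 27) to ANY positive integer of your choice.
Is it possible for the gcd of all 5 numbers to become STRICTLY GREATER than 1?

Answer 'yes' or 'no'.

Answer: no

Derivation:
Current gcd = 1
gcd of all OTHER numbers (without N[3]=27): gcd([21, 15, 30, 64]) = 1
The new gcd after any change is gcd(1, new_value).
This can be at most 1.
Since 1 = old gcd 1, the gcd can only stay the same or decrease.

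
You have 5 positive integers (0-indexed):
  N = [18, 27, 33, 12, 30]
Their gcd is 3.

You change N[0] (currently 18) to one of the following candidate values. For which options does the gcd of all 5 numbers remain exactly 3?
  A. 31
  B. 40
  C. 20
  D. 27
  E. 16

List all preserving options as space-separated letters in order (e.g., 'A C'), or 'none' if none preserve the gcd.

Answer: D

Derivation:
Old gcd = 3; gcd of others (without N[0]) = 3
New gcd for candidate v: gcd(3, v). Preserves old gcd iff gcd(3, v) = 3.
  Option A: v=31, gcd(3,31)=1 -> changes
  Option B: v=40, gcd(3,40)=1 -> changes
  Option C: v=20, gcd(3,20)=1 -> changes
  Option D: v=27, gcd(3,27)=3 -> preserves
  Option E: v=16, gcd(3,16)=1 -> changes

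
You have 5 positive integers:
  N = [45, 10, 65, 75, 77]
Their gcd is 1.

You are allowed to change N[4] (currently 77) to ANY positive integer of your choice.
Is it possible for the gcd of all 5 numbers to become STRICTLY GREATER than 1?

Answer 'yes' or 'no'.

Current gcd = 1
gcd of all OTHER numbers (without N[4]=77): gcd([45, 10, 65, 75]) = 5
The new gcd after any change is gcd(5, new_value).
This can be at most 5.
Since 5 > old gcd 1, the gcd CAN increase (e.g., set N[4] = 5).

Answer: yes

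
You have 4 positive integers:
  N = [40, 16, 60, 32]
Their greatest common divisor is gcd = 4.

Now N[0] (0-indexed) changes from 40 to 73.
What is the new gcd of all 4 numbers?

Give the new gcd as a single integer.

Numbers: [40, 16, 60, 32], gcd = 4
Change: index 0, 40 -> 73
gcd of the OTHER numbers (without index 0): gcd([16, 60, 32]) = 4
New gcd = gcd(g_others, new_val) = gcd(4, 73) = 1

Answer: 1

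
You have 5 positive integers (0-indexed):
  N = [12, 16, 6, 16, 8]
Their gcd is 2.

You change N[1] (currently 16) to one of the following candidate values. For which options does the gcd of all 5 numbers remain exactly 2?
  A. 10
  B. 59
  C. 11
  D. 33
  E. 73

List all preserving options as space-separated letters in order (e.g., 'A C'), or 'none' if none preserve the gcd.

Answer: A

Derivation:
Old gcd = 2; gcd of others (without N[1]) = 2
New gcd for candidate v: gcd(2, v). Preserves old gcd iff gcd(2, v) = 2.
  Option A: v=10, gcd(2,10)=2 -> preserves
  Option B: v=59, gcd(2,59)=1 -> changes
  Option C: v=11, gcd(2,11)=1 -> changes
  Option D: v=33, gcd(2,33)=1 -> changes
  Option E: v=73, gcd(2,73)=1 -> changes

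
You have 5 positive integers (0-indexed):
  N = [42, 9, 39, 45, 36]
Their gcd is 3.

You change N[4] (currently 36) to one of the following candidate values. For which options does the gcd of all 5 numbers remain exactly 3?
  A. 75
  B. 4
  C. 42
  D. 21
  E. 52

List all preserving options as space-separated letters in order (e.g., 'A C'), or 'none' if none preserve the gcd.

Old gcd = 3; gcd of others (without N[4]) = 3
New gcd for candidate v: gcd(3, v). Preserves old gcd iff gcd(3, v) = 3.
  Option A: v=75, gcd(3,75)=3 -> preserves
  Option B: v=4, gcd(3,4)=1 -> changes
  Option C: v=42, gcd(3,42)=3 -> preserves
  Option D: v=21, gcd(3,21)=3 -> preserves
  Option E: v=52, gcd(3,52)=1 -> changes

Answer: A C D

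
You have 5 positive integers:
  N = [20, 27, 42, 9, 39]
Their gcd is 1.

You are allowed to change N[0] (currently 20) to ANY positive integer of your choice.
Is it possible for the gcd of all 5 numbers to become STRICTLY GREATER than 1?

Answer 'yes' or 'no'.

Answer: yes

Derivation:
Current gcd = 1
gcd of all OTHER numbers (without N[0]=20): gcd([27, 42, 9, 39]) = 3
The new gcd after any change is gcd(3, new_value).
This can be at most 3.
Since 3 > old gcd 1, the gcd CAN increase (e.g., set N[0] = 3).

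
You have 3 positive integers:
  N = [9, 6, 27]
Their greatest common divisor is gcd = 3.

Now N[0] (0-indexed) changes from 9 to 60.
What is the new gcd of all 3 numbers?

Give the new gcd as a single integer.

Answer: 3

Derivation:
Numbers: [9, 6, 27], gcd = 3
Change: index 0, 9 -> 60
gcd of the OTHER numbers (without index 0): gcd([6, 27]) = 3
New gcd = gcd(g_others, new_val) = gcd(3, 60) = 3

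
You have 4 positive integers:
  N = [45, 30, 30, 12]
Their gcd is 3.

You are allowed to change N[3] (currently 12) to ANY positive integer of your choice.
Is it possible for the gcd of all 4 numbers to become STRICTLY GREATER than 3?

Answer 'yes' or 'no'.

Current gcd = 3
gcd of all OTHER numbers (without N[3]=12): gcd([45, 30, 30]) = 15
The new gcd after any change is gcd(15, new_value).
This can be at most 15.
Since 15 > old gcd 3, the gcd CAN increase (e.g., set N[3] = 15).

Answer: yes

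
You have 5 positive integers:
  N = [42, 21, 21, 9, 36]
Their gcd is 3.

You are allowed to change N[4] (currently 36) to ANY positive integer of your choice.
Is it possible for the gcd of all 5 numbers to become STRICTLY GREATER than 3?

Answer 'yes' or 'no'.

Current gcd = 3
gcd of all OTHER numbers (without N[4]=36): gcd([42, 21, 21, 9]) = 3
The new gcd after any change is gcd(3, new_value).
This can be at most 3.
Since 3 = old gcd 3, the gcd can only stay the same or decrease.

Answer: no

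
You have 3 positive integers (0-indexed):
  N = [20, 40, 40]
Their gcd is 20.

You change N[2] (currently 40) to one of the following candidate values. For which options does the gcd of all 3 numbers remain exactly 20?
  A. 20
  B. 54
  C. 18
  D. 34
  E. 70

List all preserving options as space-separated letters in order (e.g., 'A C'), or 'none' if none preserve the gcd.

Old gcd = 20; gcd of others (without N[2]) = 20
New gcd for candidate v: gcd(20, v). Preserves old gcd iff gcd(20, v) = 20.
  Option A: v=20, gcd(20,20)=20 -> preserves
  Option B: v=54, gcd(20,54)=2 -> changes
  Option C: v=18, gcd(20,18)=2 -> changes
  Option D: v=34, gcd(20,34)=2 -> changes
  Option E: v=70, gcd(20,70)=10 -> changes

Answer: A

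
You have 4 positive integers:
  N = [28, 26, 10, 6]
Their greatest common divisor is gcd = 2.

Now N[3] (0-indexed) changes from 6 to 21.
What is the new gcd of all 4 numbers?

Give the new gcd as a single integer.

Numbers: [28, 26, 10, 6], gcd = 2
Change: index 3, 6 -> 21
gcd of the OTHER numbers (without index 3): gcd([28, 26, 10]) = 2
New gcd = gcd(g_others, new_val) = gcd(2, 21) = 1

Answer: 1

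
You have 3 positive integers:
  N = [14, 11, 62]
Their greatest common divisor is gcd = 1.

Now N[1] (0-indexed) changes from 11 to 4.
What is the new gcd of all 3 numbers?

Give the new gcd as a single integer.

Numbers: [14, 11, 62], gcd = 1
Change: index 1, 11 -> 4
gcd of the OTHER numbers (without index 1): gcd([14, 62]) = 2
New gcd = gcd(g_others, new_val) = gcd(2, 4) = 2

Answer: 2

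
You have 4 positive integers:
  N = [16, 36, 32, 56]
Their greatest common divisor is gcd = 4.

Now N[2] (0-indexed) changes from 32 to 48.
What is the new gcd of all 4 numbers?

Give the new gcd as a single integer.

Answer: 4

Derivation:
Numbers: [16, 36, 32, 56], gcd = 4
Change: index 2, 32 -> 48
gcd of the OTHER numbers (without index 2): gcd([16, 36, 56]) = 4
New gcd = gcd(g_others, new_val) = gcd(4, 48) = 4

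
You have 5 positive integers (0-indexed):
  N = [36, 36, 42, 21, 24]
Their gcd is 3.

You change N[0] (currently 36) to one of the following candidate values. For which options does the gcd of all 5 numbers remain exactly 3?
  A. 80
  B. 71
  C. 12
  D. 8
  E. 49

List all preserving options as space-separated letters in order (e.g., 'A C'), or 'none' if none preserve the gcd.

Answer: C

Derivation:
Old gcd = 3; gcd of others (without N[0]) = 3
New gcd for candidate v: gcd(3, v). Preserves old gcd iff gcd(3, v) = 3.
  Option A: v=80, gcd(3,80)=1 -> changes
  Option B: v=71, gcd(3,71)=1 -> changes
  Option C: v=12, gcd(3,12)=3 -> preserves
  Option D: v=8, gcd(3,8)=1 -> changes
  Option E: v=49, gcd(3,49)=1 -> changes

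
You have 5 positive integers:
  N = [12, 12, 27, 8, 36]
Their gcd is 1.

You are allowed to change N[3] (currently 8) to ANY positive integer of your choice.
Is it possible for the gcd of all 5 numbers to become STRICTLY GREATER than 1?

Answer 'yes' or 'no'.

Answer: yes

Derivation:
Current gcd = 1
gcd of all OTHER numbers (without N[3]=8): gcd([12, 12, 27, 36]) = 3
The new gcd after any change is gcd(3, new_value).
This can be at most 3.
Since 3 > old gcd 1, the gcd CAN increase (e.g., set N[3] = 3).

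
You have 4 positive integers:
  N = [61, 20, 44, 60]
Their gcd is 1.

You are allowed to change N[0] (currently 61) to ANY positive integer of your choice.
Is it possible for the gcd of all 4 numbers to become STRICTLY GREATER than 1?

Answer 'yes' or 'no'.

Answer: yes

Derivation:
Current gcd = 1
gcd of all OTHER numbers (without N[0]=61): gcd([20, 44, 60]) = 4
The new gcd after any change is gcd(4, new_value).
This can be at most 4.
Since 4 > old gcd 1, the gcd CAN increase (e.g., set N[0] = 4).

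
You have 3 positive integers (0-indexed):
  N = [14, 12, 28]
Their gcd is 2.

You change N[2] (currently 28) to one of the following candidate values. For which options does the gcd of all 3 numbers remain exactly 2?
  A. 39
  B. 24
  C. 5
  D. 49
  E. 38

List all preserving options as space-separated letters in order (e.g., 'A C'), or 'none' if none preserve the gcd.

Old gcd = 2; gcd of others (without N[2]) = 2
New gcd for candidate v: gcd(2, v). Preserves old gcd iff gcd(2, v) = 2.
  Option A: v=39, gcd(2,39)=1 -> changes
  Option B: v=24, gcd(2,24)=2 -> preserves
  Option C: v=5, gcd(2,5)=1 -> changes
  Option D: v=49, gcd(2,49)=1 -> changes
  Option E: v=38, gcd(2,38)=2 -> preserves

Answer: B E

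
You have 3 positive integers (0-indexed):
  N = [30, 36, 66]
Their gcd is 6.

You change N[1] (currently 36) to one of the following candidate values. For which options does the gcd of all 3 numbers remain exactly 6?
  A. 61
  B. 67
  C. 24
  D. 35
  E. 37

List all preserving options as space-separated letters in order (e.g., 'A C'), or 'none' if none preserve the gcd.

Answer: C

Derivation:
Old gcd = 6; gcd of others (without N[1]) = 6
New gcd for candidate v: gcd(6, v). Preserves old gcd iff gcd(6, v) = 6.
  Option A: v=61, gcd(6,61)=1 -> changes
  Option B: v=67, gcd(6,67)=1 -> changes
  Option C: v=24, gcd(6,24)=6 -> preserves
  Option D: v=35, gcd(6,35)=1 -> changes
  Option E: v=37, gcd(6,37)=1 -> changes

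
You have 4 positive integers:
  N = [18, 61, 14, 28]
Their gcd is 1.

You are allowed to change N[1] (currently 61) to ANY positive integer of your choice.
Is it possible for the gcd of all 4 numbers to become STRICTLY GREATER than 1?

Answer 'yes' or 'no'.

Answer: yes

Derivation:
Current gcd = 1
gcd of all OTHER numbers (without N[1]=61): gcd([18, 14, 28]) = 2
The new gcd after any change is gcd(2, new_value).
This can be at most 2.
Since 2 > old gcd 1, the gcd CAN increase (e.g., set N[1] = 2).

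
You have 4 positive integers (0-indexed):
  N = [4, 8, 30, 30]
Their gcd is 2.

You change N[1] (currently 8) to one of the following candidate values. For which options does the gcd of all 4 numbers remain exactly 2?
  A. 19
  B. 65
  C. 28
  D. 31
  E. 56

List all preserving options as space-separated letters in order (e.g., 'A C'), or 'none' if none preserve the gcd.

Old gcd = 2; gcd of others (without N[1]) = 2
New gcd for candidate v: gcd(2, v). Preserves old gcd iff gcd(2, v) = 2.
  Option A: v=19, gcd(2,19)=1 -> changes
  Option B: v=65, gcd(2,65)=1 -> changes
  Option C: v=28, gcd(2,28)=2 -> preserves
  Option D: v=31, gcd(2,31)=1 -> changes
  Option E: v=56, gcd(2,56)=2 -> preserves

Answer: C E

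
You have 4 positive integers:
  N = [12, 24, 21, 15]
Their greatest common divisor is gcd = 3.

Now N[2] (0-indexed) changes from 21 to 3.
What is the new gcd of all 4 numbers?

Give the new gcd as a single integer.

Answer: 3

Derivation:
Numbers: [12, 24, 21, 15], gcd = 3
Change: index 2, 21 -> 3
gcd of the OTHER numbers (without index 2): gcd([12, 24, 15]) = 3
New gcd = gcd(g_others, new_val) = gcd(3, 3) = 3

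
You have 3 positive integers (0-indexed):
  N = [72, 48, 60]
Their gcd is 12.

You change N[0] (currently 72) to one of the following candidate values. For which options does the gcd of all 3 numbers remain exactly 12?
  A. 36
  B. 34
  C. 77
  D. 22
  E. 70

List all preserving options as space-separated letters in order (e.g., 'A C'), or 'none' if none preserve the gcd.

Old gcd = 12; gcd of others (without N[0]) = 12
New gcd for candidate v: gcd(12, v). Preserves old gcd iff gcd(12, v) = 12.
  Option A: v=36, gcd(12,36)=12 -> preserves
  Option B: v=34, gcd(12,34)=2 -> changes
  Option C: v=77, gcd(12,77)=1 -> changes
  Option D: v=22, gcd(12,22)=2 -> changes
  Option E: v=70, gcd(12,70)=2 -> changes

Answer: A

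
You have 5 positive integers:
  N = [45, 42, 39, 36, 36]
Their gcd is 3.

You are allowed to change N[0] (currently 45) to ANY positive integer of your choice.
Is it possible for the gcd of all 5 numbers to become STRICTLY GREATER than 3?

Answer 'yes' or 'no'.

Answer: no

Derivation:
Current gcd = 3
gcd of all OTHER numbers (without N[0]=45): gcd([42, 39, 36, 36]) = 3
The new gcd after any change is gcd(3, new_value).
This can be at most 3.
Since 3 = old gcd 3, the gcd can only stay the same or decrease.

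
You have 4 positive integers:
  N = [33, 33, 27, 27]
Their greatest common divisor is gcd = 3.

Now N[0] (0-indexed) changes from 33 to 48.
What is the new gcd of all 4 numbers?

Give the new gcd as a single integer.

Numbers: [33, 33, 27, 27], gcd = 3
Change: index 0, 33 -> 48
gcd of the OTHER numbers (without index 0): gcd([33, 27, 27]) = 3
New gcd = gcd(g_others, new_val) = gcd(3, 48) = 3

Answer: 3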